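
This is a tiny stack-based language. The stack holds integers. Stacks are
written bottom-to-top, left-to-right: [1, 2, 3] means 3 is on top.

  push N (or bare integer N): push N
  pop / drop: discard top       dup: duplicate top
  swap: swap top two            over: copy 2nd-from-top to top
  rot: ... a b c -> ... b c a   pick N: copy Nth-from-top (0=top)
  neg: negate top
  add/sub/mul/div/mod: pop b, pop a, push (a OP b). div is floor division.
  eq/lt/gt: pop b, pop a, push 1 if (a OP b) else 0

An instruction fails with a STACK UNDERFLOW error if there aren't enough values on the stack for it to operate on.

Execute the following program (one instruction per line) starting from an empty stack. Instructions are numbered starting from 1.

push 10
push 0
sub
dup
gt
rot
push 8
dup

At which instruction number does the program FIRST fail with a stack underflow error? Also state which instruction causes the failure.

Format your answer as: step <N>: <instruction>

Step 1 ('push 10'): stack = [10], depth = 1
Step 2 ('push 0'): stack = [10, 0], depth = 2
Step 3 ('sub'): stack = [10], depth = 1
Step 4 ('dup'): stack = [10, 10], depth = 2
Step 5 ('gt'): stack = [0], depth = 1
Step 6 ('rot'): needs 3 value(s) but depth is 1 — STACK UNDERFLOW

Answer: step 6: rot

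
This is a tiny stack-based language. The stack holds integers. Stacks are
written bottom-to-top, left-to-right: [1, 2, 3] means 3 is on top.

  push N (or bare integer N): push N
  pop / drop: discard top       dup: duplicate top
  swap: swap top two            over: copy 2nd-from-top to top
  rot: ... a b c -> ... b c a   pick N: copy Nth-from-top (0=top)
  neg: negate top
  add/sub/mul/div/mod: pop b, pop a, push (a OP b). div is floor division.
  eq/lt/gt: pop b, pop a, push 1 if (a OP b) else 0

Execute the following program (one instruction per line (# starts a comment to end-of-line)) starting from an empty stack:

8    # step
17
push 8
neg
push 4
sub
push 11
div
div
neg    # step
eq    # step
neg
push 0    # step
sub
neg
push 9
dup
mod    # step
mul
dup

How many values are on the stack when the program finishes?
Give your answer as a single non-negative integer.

Answer: 2

Derivation:
After 'push 8': stack = [8] (depth 1)
After 'push 17': stack = [8, 17] (depth 2)
After 'push 8': stack = [8, 17, 8] (depth 3)
After 'neg': stack = [8, 17, -8] (depth 3)
After 'push 4': stack = [8, 17, -8, 4] (depth 4)
After 'sub': stack = [8, 17, -12] (depth 3)
After 'push 11': stack = [8, 17, -12, 11] (depth 4)
After 'div': stack = [8, 17, -2] (depth 3)
After 'div': stack = [8, -9] (depth 2)
After 'neg': stack = [8, 9] (depth 2)
After 'eq': stack = [0] (depth 1)
After 'neg': stack = [0] (depth 1)
After 'push 0': stack = [0, 0] (depth 2)
After 'sub': stack = [0] (depth 1)
After 'neg': stack = [0] (depth 1)
After 'push 9': stack = [0, 9] (depth 2)
After 'dup': stack = [0, 9, 9] (depth 3)
After 'mod': stack = [0, 0] (depth 2)
After 'mul': stack = [0] (depth 1)
After 'dup': stack = [0, 0] (depth 2)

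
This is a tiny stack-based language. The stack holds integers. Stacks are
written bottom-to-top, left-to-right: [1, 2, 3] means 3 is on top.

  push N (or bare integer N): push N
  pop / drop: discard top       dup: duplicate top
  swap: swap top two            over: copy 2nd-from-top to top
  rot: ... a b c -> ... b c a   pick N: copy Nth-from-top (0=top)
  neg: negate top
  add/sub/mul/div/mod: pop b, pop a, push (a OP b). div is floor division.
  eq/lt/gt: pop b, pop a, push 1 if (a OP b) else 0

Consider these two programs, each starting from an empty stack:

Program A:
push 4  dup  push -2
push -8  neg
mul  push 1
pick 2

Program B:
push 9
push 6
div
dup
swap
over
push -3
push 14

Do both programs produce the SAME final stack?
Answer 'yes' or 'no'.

Program A trace:
  After 'push 4': [4]
  After 'dup': [4, 4]
  After 'push -2': [4, 4, -2]
  After 'push -8': [4, 4, -2, -8]
  After 'neg': [4, 4, -2, 8]
  After 'mul': [4, 4, -16]
  After 'push 1': [4, 4, -16, 1]
  After 'pick 2': [4, 4, -16, 1, 4]
Program A final stack: [4, 4, -16, 1, 4]

Program B trace:
  After 'push 9': [9]
  After 'push 6': [9, 6]
  After 'div': [1]
  After 'dup': [1, 1]
  After 'swap': [1, 1]
  After 'over': [1, 1, 1]
  After 'push -3': [1, 1, 1, -3]
  After 'push 14': [1, 1, 1, -3, 14]
Program B final stack: [1, 1, 1, -3, 14]
Same: no

Answer: no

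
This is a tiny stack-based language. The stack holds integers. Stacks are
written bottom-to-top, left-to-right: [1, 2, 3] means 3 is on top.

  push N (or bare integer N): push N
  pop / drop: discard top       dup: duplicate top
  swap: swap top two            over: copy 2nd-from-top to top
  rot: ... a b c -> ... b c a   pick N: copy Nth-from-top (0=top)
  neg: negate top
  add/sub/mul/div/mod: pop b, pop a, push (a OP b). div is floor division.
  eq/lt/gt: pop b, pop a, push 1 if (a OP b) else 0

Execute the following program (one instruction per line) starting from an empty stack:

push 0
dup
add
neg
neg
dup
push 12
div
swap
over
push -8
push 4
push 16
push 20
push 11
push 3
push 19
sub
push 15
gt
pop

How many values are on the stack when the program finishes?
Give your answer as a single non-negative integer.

Answer: 8

Derivation:
After 'push 0': stack = [0] (depth 1)
After 'dup': stack = [0, 0] (depth 2)
After 'add': stack = [0] (depth 1)
After 'neg': stack = [0] (depth 1)
After 'neg': stack = [0] (depth 1)
After 'dup': stack = [0, 0] (depth 2)
After 'push 12': stack = [0, 0, 12] (depth 3)
After 'div': stack = [0, 0] (depth 2)
After 'swap': stack = [0, 0] (depth 2)
After 'over': stack = [0, 0, 0] (depth 3)
  ...
After 'push 4': stack = [0, 0, 0, -8, 4] (depth 5)
After 'push 16': stack = [0, 0, 0, -8, 4, 16] (depth 6)
After 'push 20': stack = [0, 0, 0, -8, 4, 16, 20] (depth 7)
After 'push 11': stack = [0, 0, 0, -8, 4, 16, 20, 11] (depth 8)
After 'push 3': stack = [0, 0, 0, -8, 4, 16, 20, 11, 3] (depth 9)
After 'push 19': stack = [0, 0, 0, -8, 4, 16, 20, 11, 3, 19] (depth 10)
After 'sub': stack = [0, 0, 0, -8, 4, 16, 20, 11, -16] (depth 9)
After 'push 15': stack = [0, 0, 0, -8, 4, 16, 20, 11, -16, 15] (depth 10)
After 'gt': stack = [0, 0, 0, -8, 4, 16, 20, 11, 0] (depth 9)
After 'pop': stack = [0, 0, 0, -8, 4, 16, 20, 11] (depth 8)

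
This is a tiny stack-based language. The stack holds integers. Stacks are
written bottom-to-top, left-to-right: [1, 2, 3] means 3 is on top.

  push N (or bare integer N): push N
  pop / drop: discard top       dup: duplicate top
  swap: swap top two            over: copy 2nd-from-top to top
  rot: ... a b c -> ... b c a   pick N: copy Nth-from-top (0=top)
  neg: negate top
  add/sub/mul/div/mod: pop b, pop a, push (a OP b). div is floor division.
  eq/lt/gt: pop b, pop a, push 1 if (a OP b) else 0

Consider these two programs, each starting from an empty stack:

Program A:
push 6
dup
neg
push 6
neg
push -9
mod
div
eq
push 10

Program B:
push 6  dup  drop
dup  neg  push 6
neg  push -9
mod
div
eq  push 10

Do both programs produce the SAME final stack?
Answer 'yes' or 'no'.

Program A trace:
  After 'push 6': [6]
  After 'dup': [6, 6]
  After 'neg': [6, -6]
  After 'push 6': [6, -6, 6]
  After 'neg': [6, -6, -6]
  After 'push -9': [6, -6, -6, -9]
  After 'mod': [6, -6, -6]
  After 'div': [6, 1]
  After 'eq': [0]
  After 'push 10': [0, 10]
Program A final stack: [0, 10]

Program B trace:
  After 'push 6': [6]
  After 'dup': [6, 6]
  After 'drop': [6]
  After 'dup': [6, 6]
  After 'neg': [6, -6]
  After 'push 6': [6, -6, 6]
  After 'neg': [6, -6, -6]
  After 'push -9': [6, -6, -6, -9]
  After 'mod': [6, -6, -6]
  After 'div': [6, 1]
  After 'eq': [0]
  After 'push 10': [0, 10]
Program B final stack: [0, 10]
Same: yes

Answer: yes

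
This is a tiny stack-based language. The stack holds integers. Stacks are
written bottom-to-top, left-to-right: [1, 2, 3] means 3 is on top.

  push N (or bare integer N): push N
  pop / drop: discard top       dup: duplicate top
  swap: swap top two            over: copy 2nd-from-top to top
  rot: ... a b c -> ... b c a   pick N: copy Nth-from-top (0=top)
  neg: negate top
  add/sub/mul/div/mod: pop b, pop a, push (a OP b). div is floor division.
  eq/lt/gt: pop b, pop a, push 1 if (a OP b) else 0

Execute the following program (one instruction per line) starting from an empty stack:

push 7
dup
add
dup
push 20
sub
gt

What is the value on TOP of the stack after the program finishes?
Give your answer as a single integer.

After 'push 7': [7]
After 'dup': [7, 7]
After 'add': [14]
After 'dup': [14, 14]
After 'push 20': [14, 14, 20]
After 'sub': [14, -6]
After 'gt': [1]

Answer: 1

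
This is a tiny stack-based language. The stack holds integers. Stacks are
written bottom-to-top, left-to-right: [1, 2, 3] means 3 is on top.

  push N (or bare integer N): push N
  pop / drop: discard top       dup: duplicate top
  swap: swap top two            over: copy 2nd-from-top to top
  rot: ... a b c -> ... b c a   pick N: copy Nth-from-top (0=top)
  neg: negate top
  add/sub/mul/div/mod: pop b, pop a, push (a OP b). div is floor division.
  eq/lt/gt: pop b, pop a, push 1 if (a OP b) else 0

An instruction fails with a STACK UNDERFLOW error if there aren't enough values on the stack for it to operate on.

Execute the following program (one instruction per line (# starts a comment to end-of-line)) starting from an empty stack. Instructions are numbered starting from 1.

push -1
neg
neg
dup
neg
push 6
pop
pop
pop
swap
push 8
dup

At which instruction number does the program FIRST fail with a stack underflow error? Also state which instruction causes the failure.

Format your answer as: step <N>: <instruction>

Step 1 ('push -1'): stack = [-1], depth = 1
Step 2 ('neg'): stack = [1], depth = 1
Step 3 ('neg'): stack = [-1], depth = 1
Step 4 ('dup'): stack = [-1, -1], depth = 2
Step 5 ('neg'): stack = [-1, 1], depth = 2
Step 6 ('push 6'): stack = [-1, 1, 6], depth = 3
Step 7 ('pop'): stack = [-1, 1], depth = 2
Step 8 ('pop'): stack = [-1], depth = 1
Step 9 ('pop'): stack = [], depth = 0
Step 10 ('swap'): needs 2 value(s) but depth is 0 — STACK UNDERFLOW

Answer: step 10: swap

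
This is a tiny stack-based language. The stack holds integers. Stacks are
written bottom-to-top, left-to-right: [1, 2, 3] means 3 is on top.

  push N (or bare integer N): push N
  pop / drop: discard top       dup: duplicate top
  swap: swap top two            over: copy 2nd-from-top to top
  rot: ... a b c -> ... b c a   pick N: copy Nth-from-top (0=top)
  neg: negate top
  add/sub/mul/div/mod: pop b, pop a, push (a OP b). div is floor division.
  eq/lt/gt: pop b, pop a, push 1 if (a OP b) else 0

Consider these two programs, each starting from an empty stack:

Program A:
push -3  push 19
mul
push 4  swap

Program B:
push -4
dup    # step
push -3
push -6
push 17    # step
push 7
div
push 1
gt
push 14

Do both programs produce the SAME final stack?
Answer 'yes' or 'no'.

Answer: no

Derivation:
Program A trace:
  After 'push -3': [-3]
  After 'push 19': [-3, 19]
  After 'mul': [-57]
  After 'push 4': [-57, 4]
  After 'swap': [4, -57]
Program A final stack: [4, -57]

Program B trace:
  After 'push -4': [-4]
  After 'dup': [-4, -4]
  After 'push -3': [-4, -4, -3]
  After 'push -6': [-4, -4, -3, -6]
  After 'push 17': [-4, -4, -3, -6, 17]
  After 'push 7': [-4, -4, -3, -6, 17, 7]
  After 'div': [-4, -4, -3, -6, 2]
  After 'push 1': [-4, -4, -3, -6, 2, 1]
  After 'gt': [-4, -4, -3, -6, 1]
  After 'push 14': [-4, -4, -3, -6, 1, 14]
Program B final stack: [-4, -4, -3, -6, 1, 14]
Same: no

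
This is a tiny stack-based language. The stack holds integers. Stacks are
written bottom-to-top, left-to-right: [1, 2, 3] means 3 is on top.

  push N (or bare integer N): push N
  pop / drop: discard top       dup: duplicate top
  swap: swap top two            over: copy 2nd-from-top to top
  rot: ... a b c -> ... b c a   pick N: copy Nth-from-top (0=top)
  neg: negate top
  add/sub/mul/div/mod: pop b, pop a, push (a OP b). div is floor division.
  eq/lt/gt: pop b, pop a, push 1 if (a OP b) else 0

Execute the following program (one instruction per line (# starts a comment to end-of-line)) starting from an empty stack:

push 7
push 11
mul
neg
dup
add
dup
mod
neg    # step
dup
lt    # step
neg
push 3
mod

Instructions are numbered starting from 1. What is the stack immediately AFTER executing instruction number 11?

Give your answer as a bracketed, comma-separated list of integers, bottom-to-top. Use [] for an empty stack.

Answer: [0]

Derivation:
Step 1 ('push 7'): [7]
Step 2 ('push 11'): [7, 11]
Step 3 ('mul'): [77]
Step 4 ('neg'): [-77]
Step 5 ('dup'): [-77, -77]
Step 6 ('add'): [-154]
Step 7 ('dup'): [-154, -154]
Step 8 ('mod'): [0]
Step 9 ('neg'): [0]
Step 10 ('dup'): [0, 0]
Step 11 ('lt'): [0]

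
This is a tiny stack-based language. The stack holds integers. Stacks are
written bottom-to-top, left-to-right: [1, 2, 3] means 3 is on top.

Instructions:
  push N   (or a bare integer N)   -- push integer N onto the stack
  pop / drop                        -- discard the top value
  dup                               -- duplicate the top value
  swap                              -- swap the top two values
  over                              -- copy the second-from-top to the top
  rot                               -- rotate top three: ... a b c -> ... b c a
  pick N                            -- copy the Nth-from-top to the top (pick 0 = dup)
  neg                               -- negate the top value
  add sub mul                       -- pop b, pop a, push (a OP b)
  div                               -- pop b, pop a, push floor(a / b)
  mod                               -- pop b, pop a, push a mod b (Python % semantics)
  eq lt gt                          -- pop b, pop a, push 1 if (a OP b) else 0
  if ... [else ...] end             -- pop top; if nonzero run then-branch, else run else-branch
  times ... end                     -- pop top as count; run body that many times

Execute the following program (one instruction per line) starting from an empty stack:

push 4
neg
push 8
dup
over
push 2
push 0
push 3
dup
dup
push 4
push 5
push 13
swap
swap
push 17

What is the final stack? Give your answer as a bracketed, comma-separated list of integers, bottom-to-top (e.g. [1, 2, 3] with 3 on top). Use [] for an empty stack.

Answer: [-4, 8, 8, 8, 2, 0, 3, 3, 3, 4, 5, 13, 17]

Derivation:
After 'push 4': [4]
After 'neg': [-4]
After 'push 8': [-4, 8]
After 'dup': [-4, 8, 8]
After 'over': [-4, 8, 8, 8]
After 'push 2': [-4, 8, 8, 8, 2]
After 'push 0': [-4, 8, 8, 8, 2, 0]
After 'push 3': [-4, 8, 8, 8, 2, 0, 3]
After 'dup': [-4, 8, 8, 8, 2, 0, 3, 3]
After 'dup': [-4, 8, 8, 8, 2, 0, 3, 3, 3]
After 'push 4': [-4, 8, 8, 8, 2, 0, 3, 3, 3, 4]
After 'push 5': [-4, 8, 8, 8, 2, 0, 3, 3, 3, 4, 5]
After 'push 13': [-4, 8, 8, 8, 2, 0, 3, 3, 3, 4, 5, 13]
After 'swap': [-4, 8, 8, 8, 2, 0, 3, 3, 3, 4, 13, 5]
After 'swap': [-4, 8, 8, 8, 2, 0, 3, 3, 3, 4, 5, 13]
After 'push 17': [-4, 8, 8, 8, 2, 0, 3, 3, 3, 4, 5, 13, 17]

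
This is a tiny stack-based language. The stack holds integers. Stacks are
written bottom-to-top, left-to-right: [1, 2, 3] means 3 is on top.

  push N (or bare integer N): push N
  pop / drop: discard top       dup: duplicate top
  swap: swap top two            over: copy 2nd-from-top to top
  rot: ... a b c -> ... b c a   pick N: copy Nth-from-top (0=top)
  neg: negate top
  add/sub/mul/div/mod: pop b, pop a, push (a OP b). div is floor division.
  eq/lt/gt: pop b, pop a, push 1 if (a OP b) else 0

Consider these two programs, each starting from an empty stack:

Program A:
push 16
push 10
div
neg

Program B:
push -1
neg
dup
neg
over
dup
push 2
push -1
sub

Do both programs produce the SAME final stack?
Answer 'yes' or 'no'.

Program A trace:
  After 'push 16': [16]
  After 'push 10': [16, 10]
  After 'div': [1]
  After 'neg': [-1]
Program A final stack: [-1]

Program B trace:
  After 'push -1': [-1]
  After 'neg': [1]
  After 'dup': [1, 1]
  After 'neg': [1, -1]
  After 'over': [1, -1, 1]
  After 'dup': [1, -1, 1, 1]
  After 'push 2': [1, -1, 1, 1, 2]
  After 'push -1': [1, -1, 1, 1, 2, -1]
  After 'sub': [1, -1, 1, 1, 3]
Program B final stack: [1, -1, 1, 1, 3]
Same: no

Answer: no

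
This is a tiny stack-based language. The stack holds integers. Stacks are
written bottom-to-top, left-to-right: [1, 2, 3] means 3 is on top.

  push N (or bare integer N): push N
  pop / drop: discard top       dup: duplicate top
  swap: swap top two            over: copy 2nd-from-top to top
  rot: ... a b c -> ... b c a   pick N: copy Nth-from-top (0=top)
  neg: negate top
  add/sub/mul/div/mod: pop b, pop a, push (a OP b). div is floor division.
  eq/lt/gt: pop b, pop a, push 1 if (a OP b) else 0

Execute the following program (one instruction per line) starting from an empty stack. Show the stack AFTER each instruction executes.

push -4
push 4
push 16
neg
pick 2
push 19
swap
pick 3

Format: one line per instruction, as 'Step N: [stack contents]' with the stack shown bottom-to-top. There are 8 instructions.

Step 1: [-4]
Step 2: [-4, 4]
Step 3: [-4, 4, 16]
Step 4: [-4, 4, -16]
Step 5: [-4, 4, -16, -4]
Step 6: [-4, 4, -16, -4, 19]
Step 7: [-4, 4, -16, 19, -4]
Step 8: [-4, 4, -16, 19, -4, 4]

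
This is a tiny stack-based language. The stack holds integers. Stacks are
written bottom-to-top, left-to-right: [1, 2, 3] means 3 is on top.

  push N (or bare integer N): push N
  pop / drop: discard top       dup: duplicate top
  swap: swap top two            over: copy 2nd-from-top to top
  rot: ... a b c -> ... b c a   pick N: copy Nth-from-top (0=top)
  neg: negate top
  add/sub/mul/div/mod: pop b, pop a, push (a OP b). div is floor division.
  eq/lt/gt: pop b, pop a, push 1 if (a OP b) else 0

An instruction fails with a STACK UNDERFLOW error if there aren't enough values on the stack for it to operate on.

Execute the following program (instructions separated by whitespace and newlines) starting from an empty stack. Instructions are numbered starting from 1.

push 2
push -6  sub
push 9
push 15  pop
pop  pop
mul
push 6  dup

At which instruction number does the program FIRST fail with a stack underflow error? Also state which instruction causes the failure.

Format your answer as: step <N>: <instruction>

Answer: step 9: mul

Derivation:
Step 1 ('push 2'): stack = [2], depth = 1
Step 2 ('push -6'): stack = [2, -6], depth = 2
Step 3 ('sub'): stack = [8], depth = 1
Step 4 ('push 9'): stack = [8, 9], depth = 2
Step 5 ('push 15'): stack = [8, 9, 15], depth = 3
Step 6 ('pop'): stack = [8, 9], depth = 2
Step 7 ('pop'): stack = [8], depth = 1
Step 8 ('pop'): stack = [], depth = 0
Step 9 ('mul'): needs 2 value(s) but depth is 0 — STACK UNDERFLOW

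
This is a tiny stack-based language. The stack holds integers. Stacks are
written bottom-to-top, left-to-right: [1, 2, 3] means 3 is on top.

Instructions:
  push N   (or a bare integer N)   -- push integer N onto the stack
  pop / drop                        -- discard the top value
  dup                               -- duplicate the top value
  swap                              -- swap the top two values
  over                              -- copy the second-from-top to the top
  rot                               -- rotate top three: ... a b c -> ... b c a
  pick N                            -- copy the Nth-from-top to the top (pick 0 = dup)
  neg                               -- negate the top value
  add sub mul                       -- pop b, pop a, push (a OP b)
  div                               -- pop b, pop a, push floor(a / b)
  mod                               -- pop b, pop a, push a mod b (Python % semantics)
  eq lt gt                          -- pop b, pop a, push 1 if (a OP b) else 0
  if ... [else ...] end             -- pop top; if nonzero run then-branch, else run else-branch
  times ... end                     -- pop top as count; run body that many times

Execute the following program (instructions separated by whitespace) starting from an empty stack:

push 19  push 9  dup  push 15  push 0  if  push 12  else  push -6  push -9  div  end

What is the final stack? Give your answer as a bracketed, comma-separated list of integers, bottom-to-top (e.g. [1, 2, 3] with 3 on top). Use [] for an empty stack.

Answer: [19, 9, 9, 15, 0]

Derivation:
After 'push 19': [19]
After 'push 9': [19, 9]
After 'dup': [19, 9, 9]
After 'push 15': [19, 9, 9, 15]
After 'push 0': [19, 9, 9, 15, 0]
After 'if': [19, 9, 9, 15]
After 'push -6': [19, 9, 9, 15, -6]
After 'push -9': [19, 9, 9, 15, -6, -9]
After 'div': [19, 9, 9, 15, 0]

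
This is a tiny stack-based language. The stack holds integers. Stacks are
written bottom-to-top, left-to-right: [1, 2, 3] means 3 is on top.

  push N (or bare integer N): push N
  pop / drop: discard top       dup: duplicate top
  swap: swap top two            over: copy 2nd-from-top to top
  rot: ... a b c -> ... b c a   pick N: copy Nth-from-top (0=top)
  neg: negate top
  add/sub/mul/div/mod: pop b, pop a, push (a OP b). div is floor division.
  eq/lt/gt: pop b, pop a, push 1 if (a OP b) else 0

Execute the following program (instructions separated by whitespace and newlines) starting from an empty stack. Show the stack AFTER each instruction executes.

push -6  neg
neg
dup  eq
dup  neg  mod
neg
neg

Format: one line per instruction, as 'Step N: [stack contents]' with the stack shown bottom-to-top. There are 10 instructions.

Step 1: [-6]
Step 2: [6]
Step 3: [-6]
Step 4: [-6, -6]
Step 5: [1]
Step 6: [1, 1]
Step 7: [1, -1]
Step 8: [0]
Step 9: [0]
Step 10: [0]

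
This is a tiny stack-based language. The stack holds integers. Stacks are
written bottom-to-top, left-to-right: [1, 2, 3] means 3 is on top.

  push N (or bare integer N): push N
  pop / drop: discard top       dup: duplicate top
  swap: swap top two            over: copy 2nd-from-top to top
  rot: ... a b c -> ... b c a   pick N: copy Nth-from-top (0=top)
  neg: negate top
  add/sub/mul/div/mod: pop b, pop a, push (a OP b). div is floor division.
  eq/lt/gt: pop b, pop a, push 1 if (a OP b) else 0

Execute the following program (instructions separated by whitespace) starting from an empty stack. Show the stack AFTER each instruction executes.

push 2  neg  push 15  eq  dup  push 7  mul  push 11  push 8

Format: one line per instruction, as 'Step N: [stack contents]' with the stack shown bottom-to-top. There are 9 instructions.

Step 1: [2]
Step 2: [-2]
Step 3: [-2, 15]
Step 4: [0]
Step 5: [0, 0]
Step 6: [0, 0, 7]
Step 7: [0, 0]
Step 8: [0, 0, 11]
Step 9: [0, 0, 11, 8]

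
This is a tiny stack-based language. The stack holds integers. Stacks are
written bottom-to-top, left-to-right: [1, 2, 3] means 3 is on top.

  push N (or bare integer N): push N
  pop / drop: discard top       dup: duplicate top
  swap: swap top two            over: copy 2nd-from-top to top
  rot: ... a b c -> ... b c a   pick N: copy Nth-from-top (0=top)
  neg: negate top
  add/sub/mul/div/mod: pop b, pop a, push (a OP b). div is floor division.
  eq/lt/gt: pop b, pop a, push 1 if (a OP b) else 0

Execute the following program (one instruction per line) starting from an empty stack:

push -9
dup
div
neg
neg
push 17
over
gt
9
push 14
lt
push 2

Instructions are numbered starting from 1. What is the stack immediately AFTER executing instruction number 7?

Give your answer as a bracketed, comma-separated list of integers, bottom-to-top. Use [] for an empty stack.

Answer: [1, 17, 1]

Derivation:
Step 1 ('push -9'): [-9]
Step 2 ('dup'): [-9, -9]
Step 3 ('div'): [1]
Step 4 ('neg'): [-1]
Step 5 ('neg'): [1]
Step 6 ('push 17'): [1, 17]
Step 7 ('over'): [1, 17, 1]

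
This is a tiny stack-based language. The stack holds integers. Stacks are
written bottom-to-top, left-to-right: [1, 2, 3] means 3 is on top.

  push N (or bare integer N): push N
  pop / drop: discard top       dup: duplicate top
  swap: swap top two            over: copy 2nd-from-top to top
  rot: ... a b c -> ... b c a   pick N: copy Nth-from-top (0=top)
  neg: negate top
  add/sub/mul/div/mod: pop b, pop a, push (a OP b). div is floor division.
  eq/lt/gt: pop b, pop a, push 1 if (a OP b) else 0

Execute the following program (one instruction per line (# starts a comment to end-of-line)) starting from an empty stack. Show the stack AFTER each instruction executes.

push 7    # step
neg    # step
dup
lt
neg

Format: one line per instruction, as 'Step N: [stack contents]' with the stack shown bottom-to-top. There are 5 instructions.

Step 1: [7]
Step 2: [-7]
Step 3: [-7, -7]
Step 4: [0]
Step 5: [0]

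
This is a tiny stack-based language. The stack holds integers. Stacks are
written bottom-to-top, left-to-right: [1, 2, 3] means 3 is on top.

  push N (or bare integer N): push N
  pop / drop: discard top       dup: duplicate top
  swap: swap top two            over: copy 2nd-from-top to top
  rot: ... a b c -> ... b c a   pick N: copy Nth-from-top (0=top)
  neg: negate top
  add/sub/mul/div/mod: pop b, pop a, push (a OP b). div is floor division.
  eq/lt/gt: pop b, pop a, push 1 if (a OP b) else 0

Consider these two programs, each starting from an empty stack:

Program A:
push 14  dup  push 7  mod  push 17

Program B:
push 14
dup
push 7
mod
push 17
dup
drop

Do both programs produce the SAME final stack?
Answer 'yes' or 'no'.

Program A trace:
  After 'push 14': [14]
  After 'dup': [14, 14]
  After 'push 7': [14, 14, 7]
  After 'mod': [14, 0]
  After 'push 17': [14, 0, 17]
Program A final stack: [14, 0, 17]

Program B trace:
  After 'push 14': [14]
  After 'dup': [14, 14]
  After 'push 7': [14, 14, 7]
  After 'mod': [14, 0]
  After 'push 17': [14, 0, 17]
  After 'dup': [14, 0, 17, 17]
  After 'drop': [14, 0, 17]
Program B final stack: [14, 0, 17]
Same: yes

Answer: yes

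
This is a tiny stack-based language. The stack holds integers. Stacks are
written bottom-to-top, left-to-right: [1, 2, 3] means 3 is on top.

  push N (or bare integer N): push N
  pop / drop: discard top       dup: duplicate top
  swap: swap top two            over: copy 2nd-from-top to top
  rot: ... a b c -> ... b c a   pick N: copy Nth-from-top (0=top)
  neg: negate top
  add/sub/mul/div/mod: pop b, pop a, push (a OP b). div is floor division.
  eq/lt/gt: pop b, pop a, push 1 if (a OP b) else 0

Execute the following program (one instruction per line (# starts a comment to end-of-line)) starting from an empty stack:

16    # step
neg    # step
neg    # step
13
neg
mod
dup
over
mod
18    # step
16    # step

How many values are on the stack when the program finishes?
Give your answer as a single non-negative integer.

Answer: 4

Derivation:
After 'push 16': stack = [16] (depth 1)
After 'neg': stack = [-16] (depth 1)
After 'neg': stack = [16] (depth 1)
After 'push 13': stack = [16, 13] (depth 2)
After 'neg': stack = [16, -13] (depth 2)
After 'mod': stack = [-10] (depth 1)
After 'dup': stack = [-10, -10] (depth 2)
After 'over': stack = [-10, -10, -10] (depth 3)
After 'mod': stack = [-10, 0] (depth 2)
After 'push 18': stack = [-10, 0, 18] (depth 3)
After 'push 16': stack = [-10, 0, 18, 16] (depth 4)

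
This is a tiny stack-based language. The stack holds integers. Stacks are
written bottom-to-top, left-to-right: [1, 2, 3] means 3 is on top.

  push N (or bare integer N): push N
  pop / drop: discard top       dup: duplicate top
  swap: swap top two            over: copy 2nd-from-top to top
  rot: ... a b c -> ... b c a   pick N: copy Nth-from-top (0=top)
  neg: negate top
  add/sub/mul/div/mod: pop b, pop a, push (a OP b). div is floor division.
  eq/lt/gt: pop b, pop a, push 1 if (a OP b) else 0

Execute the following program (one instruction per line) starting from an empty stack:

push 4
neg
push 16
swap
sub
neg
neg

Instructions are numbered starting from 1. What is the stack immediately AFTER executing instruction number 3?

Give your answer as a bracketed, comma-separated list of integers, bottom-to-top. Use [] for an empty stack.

Step 1 ('push 4'): [4]
Step 2 ('neg'): [-4]
Step 3 ('push 16'): [-4, 16]

Answer: [-4, 16]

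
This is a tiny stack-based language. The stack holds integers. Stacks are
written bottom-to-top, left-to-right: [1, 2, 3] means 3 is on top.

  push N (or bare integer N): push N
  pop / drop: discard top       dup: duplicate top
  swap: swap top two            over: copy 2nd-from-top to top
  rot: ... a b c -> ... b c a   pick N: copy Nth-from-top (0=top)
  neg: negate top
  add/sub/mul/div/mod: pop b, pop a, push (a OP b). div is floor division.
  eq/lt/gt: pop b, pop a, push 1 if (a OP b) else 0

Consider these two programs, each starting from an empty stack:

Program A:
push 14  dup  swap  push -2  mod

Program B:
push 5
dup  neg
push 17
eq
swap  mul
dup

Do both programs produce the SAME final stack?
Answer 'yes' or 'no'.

Program A trace:
  After 'push 14': [14]
  After 'dup': [14, 14]
  After 'swap': [14, 14]
  After 'push -2': [14, 14, -2]
  After 'mod': [14, 0]
Program A final stack: [14, 0]

Program B trace:
  After 'push 5': [5]
  After 'dup': [5, 5]
  After 'neg': [5, -5]
  After 'push 17': [5, -5, 17]
  After 'eq': [5, 0]
  After 'swap': [0, 5]
  After 'mul': [0]
  After 'dup': [0, 0]
Program B final stack: [0, 0]
Same: no

Answer: no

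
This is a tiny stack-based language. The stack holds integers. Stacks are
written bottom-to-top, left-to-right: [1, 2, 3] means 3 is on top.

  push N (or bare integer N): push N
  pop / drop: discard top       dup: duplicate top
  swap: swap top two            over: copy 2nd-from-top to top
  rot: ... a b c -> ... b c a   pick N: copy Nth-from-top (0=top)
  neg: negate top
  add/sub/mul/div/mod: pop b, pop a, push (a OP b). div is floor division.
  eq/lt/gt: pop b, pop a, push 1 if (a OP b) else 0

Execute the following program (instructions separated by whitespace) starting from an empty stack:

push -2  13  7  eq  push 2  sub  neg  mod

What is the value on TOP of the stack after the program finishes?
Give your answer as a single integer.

After 'push -2': [-2]
After 'push 13': [-2, 13]
After 'push 7': [-2, 13, 7]
After 'eq': [-2, 0]
After 'push 2': [-2, 0, 2]
After 'sub': [-2, -2]
After 'neg': [-2, 2]
After 'mod': [0]

Answer: 0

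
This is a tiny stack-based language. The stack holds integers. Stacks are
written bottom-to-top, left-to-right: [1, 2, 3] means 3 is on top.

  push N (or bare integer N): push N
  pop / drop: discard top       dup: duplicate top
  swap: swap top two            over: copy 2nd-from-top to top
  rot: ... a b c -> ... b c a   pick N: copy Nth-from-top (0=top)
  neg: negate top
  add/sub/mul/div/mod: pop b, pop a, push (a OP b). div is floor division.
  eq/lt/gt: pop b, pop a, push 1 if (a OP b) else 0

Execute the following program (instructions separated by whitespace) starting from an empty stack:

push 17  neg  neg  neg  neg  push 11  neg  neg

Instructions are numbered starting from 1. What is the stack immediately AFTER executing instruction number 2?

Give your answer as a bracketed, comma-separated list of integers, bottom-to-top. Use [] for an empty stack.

Step 1 ('push 17'): [17]
Step 2 ('neg'): [-17]

Answer: [-17]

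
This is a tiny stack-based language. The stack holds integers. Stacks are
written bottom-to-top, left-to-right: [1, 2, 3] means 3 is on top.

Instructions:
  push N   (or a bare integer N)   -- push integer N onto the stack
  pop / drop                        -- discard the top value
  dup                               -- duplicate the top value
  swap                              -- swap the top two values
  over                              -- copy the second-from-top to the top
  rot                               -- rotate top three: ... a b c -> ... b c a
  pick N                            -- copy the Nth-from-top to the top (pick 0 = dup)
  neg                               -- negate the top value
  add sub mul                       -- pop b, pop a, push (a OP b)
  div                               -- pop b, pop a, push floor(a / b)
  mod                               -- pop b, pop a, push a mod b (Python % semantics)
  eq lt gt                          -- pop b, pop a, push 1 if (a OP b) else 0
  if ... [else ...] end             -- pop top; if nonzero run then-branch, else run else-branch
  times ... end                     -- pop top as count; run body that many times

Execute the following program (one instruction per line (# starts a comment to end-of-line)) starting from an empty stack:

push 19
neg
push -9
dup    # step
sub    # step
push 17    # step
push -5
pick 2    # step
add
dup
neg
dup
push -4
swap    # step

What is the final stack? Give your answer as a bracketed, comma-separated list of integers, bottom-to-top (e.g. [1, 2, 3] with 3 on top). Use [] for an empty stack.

After 'push 19': [19]
After 'neg': [-19]
After 'push -9': [-19, -9]
After 'dup': [-19, -9, -9]
After 'sub': [-19, 0]
After 'push 17': [-19, 0, 17]
After 'push -5': [-19, 0, 17, -5]
After 'pick 2': [-19, 0, 17, -5, 0]
After 'add': [-19, 0, 17, -5]
After 'dup': [-19, 0, 17, -5, -5]
After 'neg': [-19, 0, 17, -5, 5]
After 'dup': [-19, 0, 17, -5, 5, 5]
After 'push -4': [-19, 0, 17, -5, 5, 5, -4]
After 'swap': [-19, 0, 17, -5, 5, -4, 5]

Answer: [-19, 0, 17, -5, 5, -4, 5]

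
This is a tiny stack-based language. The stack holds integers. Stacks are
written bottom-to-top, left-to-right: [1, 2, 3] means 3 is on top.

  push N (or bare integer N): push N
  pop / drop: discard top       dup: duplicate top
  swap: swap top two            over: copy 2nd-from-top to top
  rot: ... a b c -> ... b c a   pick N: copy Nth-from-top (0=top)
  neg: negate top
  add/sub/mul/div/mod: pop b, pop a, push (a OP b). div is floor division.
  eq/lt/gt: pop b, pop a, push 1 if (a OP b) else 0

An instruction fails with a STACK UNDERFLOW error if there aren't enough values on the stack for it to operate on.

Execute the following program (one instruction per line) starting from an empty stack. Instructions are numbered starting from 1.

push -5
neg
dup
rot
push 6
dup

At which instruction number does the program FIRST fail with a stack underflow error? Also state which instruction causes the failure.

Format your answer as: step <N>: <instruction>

Answer: step 4: rot

Derivation:
Step 1 ('push -5'): stack = [-5], depth = 1
Step 2 ('neg'): stack = [5], depth = 1
Step 3 ('dup'): stack = [5, 5], depth = 2
Step 4 ('rot'): needs 3 value(s) but depth is 2 — STACK UNDERFLOW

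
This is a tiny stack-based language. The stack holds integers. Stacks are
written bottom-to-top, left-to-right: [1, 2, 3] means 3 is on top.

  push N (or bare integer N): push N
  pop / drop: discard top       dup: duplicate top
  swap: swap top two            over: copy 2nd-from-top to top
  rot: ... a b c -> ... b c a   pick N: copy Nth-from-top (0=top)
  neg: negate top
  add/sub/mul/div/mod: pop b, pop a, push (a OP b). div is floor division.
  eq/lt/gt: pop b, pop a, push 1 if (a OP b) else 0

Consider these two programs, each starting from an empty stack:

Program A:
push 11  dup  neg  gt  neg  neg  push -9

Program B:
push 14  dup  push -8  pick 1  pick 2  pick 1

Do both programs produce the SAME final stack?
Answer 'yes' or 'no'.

Program A trace:
  After 'push 11': [11]
  After 'dup': [11, 11]
  After 'neg': [11, -11]
  After 'gt': [1]
  After 'neg': [-1]
  After 'neg': [1]
  After 'push -9': [1, -9]
Program A final stack: [1, -9]

Program B trace:
  After 'push 14': [14]
  After 'dup': [14, 14]
  After 'push -8': [14, 14, -8]
  After 'pick 1': [14, 14, -8, 14]
  After 'pick 2': [14, 14, -8, 14, 14]
  After 'pick 1': [14, 14, -8, 14, 14, 14]
Program B final stack: [14, 14, -8, 14, 14, 14]
Same: no

Answer: no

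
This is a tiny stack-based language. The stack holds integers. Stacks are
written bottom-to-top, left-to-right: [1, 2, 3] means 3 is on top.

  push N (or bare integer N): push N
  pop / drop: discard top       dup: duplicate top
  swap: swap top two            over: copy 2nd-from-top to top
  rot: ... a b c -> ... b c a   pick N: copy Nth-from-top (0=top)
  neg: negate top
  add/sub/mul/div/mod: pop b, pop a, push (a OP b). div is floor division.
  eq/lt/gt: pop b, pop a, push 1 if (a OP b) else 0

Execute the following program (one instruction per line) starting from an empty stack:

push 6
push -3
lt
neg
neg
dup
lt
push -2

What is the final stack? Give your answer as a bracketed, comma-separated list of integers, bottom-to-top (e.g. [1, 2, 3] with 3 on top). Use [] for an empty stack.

After 'push 6': [6]
After 'push -3': [6, -3]
After 'lt': [0]
After 'neg': [0]
After 'neg': [0]
After 'dup': [0, 0]
After 'lt': [0]
After 'push -2': [0, -2]

Answer: [0, -2]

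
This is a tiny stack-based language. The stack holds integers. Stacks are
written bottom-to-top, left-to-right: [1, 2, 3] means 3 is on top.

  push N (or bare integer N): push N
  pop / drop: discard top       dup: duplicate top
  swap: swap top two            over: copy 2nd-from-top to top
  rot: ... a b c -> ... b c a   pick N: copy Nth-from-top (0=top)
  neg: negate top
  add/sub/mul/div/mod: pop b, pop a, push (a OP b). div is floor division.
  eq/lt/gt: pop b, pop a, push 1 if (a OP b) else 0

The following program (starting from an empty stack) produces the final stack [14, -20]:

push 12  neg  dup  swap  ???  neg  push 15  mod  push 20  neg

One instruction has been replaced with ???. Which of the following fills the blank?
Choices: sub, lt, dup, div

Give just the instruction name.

Answer: div

Derivation:
Stack before ???: [-12, -12]
Stack after ???:  [1]
Checking each choice:
  sub: produces [0, -20]
  lt: produces [0, -20]
  dup: produces [-12, -12, 12, -20]
  div: MATCH


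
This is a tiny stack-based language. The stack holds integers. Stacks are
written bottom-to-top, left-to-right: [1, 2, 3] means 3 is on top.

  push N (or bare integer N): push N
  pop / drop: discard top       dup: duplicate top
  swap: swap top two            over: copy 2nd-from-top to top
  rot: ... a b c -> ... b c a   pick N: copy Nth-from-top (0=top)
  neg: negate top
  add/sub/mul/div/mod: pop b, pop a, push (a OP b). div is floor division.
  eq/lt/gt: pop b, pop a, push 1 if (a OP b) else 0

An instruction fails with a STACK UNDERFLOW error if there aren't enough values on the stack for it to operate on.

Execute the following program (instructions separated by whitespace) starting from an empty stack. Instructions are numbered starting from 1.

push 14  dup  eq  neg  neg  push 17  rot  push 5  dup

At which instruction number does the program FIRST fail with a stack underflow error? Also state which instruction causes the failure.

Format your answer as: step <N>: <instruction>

Step 1 ('push 14'): stack = [14], depth = 1
Step 2 ('dup'): stack = [14, 14], depth = 2
Step 3 ('eq'): stack = [1], depth = 1
Step 4 ('neg'): stack = [-1], depth = 1
Step 5 ('neg'): stack = [1], depth = 1
Step 6 ('push 17'): stack = [1, 17], depth = 2
Step 7 ('rot'): needs 3 value(s) but depth is 2 — STACK UNDERFLOW

Answer: step 7: rot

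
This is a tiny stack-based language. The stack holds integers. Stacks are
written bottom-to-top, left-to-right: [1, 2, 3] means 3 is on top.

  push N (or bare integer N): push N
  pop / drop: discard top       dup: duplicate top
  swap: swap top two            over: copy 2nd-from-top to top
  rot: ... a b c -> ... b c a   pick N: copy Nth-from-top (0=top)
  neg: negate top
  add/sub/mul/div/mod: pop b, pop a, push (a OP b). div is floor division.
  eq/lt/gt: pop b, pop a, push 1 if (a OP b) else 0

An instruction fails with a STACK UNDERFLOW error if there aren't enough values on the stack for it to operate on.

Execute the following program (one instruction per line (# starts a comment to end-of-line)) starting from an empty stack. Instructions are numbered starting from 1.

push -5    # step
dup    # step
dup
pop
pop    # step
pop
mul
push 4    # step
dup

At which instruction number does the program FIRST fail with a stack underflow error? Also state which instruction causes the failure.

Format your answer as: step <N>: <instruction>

Step 1 ('push -5'): stack = [-5], depth = 1
Step 2 ('dup'): stack = [-5, -5], depth = 2
Step 3 ('dup'): stack = [-5, -5, -5], depth = 3
Step 4 ('pop'): stack = [-5, -5], depth = 2
Step 5 ('pop'): stack = [-5], depth = 1
Step 6 ('pop'): stack = [], depth = 0
Step 7 ('mul'): needs 2 value(s) but depth is 0 — STACK UNDERFLOW

Answer: step 7: mul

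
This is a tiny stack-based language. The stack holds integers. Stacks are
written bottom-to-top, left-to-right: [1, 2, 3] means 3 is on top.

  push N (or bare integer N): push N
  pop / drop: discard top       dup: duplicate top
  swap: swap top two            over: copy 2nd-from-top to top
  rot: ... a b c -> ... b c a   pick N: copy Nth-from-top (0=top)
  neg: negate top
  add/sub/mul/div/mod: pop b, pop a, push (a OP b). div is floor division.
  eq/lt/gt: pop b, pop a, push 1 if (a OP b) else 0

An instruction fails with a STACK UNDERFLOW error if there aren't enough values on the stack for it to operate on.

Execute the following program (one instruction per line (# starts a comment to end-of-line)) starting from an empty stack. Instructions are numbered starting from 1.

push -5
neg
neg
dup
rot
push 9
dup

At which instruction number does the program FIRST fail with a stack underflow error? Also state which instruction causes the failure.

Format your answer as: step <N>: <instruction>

Answer: step 5: rot

Derivation:
Step 1 ('push -5'): stack = [-5], depth = 1
Step 2 ('neg'): stack = [5], depth = 1
Step 3 ('neg'): stack = [-5], depth = 1
Step 4 ('dup'): stack = [-5, -5], depth = 2
Step 5 ('rot'): needs 3 value(s) but depth is 2 — STACK UNDERFLOW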